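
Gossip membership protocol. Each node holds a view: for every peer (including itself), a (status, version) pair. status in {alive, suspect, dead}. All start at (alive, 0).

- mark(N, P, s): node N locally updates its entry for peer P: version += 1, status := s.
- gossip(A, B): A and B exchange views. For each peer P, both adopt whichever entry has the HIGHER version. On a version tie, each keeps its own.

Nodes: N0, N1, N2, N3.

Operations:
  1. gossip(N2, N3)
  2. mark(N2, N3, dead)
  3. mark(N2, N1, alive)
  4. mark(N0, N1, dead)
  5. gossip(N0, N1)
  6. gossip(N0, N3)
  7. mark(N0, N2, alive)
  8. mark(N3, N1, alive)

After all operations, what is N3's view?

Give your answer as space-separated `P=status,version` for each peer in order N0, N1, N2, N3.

Op 1: gossip N2<->N3 -> N2.N0=(alive,v0) N2.N1=(alive,v0) N2.N2=(alive,v0) N2.N3=(alive,v0) | N3.N0=(alive,v0) N3.N1=(alive,v0) N3.N2=(alive,v0) N3.N3=(alive,v0)
Op 2: N2 marks N3=dead -> (dead,v1)
Op 3: N2 marks N1=alive -> (alive,v1)
Op 4: N0 marks N1=dead -> (dead,v1)
Op 5: gossip N0<->N1 -> N0.N0=(alive,v0) N0.N1=(dead,v1) N0.N2=(alive,v0) N0.N3=(alive,v0) | N1.N0=(alive,v0) N1.N1=(dead,v1) N1.N2=(alive,v0) N1.N3=(alive,v0)
Op 6: gossip N0<->N3 -> N0.N0=(alive,v0) N0.N1=(dead,v1) N0.N2=(alive,v0) N0.N3=(alive,v0) | N3.N0=(alive,v0) N3.N1=(dead,v1) N3.N2=(alive,v0) N3.N3=(alive,v0)
Op 7: N0 marks N2=alive -> (alive,v1)
Op 8: N3 marks N1=alive -> (alive,v2)

Answer: N0=alive,0 N1=alive,2 N2=alive,0 N3=alive,0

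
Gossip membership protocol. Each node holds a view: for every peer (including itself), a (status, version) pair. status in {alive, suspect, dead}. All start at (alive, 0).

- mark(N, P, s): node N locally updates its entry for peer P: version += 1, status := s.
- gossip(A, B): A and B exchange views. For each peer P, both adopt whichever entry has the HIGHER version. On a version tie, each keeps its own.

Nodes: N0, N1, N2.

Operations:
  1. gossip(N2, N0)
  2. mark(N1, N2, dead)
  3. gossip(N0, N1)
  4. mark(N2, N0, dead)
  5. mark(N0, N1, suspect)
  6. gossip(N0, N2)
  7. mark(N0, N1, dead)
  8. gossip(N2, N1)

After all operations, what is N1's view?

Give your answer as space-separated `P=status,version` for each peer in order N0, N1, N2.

Answer: N0=dead,1 N1=suspect,1 N2=dead,1

Derivation:
Op 1: gossip N2<->N0 -> N2.N0=(alive,v0) N2.N1=(alive,v0) N2.N2=(alive,v0) | N0.N0=(alive,v0) N0.N1=(alive,v0) N0.N2=(alive,v0)
Op 2: N1 marks N2=dead -> (dead,v1)
Op 3: gossip N0<->N1 -> N0.N0=(alive,v0) N0.N1=(alive,v0) N0.N2=(dead,v1) | N1.N0=(alive,v0) N1.N1=(alive,v0) N1.N2=(dead,v1)
Op 4: N2 marks N0=dead -> (dead,v1)
Op 5: N0 marks N1=suspect -> (suspect,v1)
Op 6: gossip N0<->N2 -> N0.N0=(dead,v1) N0.N1=(suspect,v1) N0.N2=(dead,v1) | N2.N0=(dead,v1) N2.N1=(suspect,v1) N2.N2=(dead,v1)
Op 7: N0 marks N1=dead -> (dead,v2)
Op 8: gossip N2<->N1 -> N2.N0=(dead,v1) N2.N1=(suspect,v1) N2.N2=(dead,v1) | N1.N0=(dead,v1) N1.N1=(suspect,v1) N1.N2=(dead,v1)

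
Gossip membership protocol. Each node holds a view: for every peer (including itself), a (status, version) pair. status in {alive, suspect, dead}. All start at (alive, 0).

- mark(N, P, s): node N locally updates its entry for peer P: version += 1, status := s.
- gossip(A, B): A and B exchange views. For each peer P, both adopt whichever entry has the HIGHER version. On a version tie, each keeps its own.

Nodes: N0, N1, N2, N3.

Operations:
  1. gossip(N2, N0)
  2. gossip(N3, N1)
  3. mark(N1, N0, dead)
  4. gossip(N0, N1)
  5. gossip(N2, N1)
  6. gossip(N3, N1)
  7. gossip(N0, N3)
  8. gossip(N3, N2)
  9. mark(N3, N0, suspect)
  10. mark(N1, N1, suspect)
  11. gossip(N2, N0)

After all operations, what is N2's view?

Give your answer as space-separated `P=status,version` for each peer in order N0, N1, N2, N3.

Answer: N0=dead,1 N1=alive,0 N2=alive,0 N3=alive,0

Derivation:
Op 1: gossip N2<->N0 -> N2.N0=(alive,v0) N2.N1=(alive,v0) N2.N2=(alive,v0) N2.N3=(alive,v0) | N0.N0=(alive,v0) N0.N1=(alive,v0) N0.N2=(alive,v0) N0.N3=(alive,v0)
Op 2: gossip N3<->N1 -> N3.N0=(alive,v0) N3.N1=(alive,v0) N3.N2=(alive,v0) N3.N3=(alive,v0) | N1.N0=(alive,v0) N1.N1=(alive,v0) N1.N2=(alive,v0) N1.N3=(alive,v0)
Op 3: N1 marks N0=dead -> (dead,v1)
Op 4: gossip N0<->N1 -> N0.N0=(dead,v1) N0.N1=(alive,v0) N0.N2=(alive,v0) N0.N3=(alive,v0) | N1.N0=(dead,v1) N1.N1=(alive,v0) N1.N2=(alive,v0) N1.N3=(alive,v0)
Op 5: gossip N2<->N1 -> N2.N0=(dead,v1) N2.N1=(alive,v0) N2.N2=(alive,v0) N2.N3=(alive,v0) | N1.N0=(dead,v1) N1.N1=(alive,v0) N1.N2=(alive,v0) N1.N3=(alive,v0)
Op 6: gossip N3<->N1 -> N3.N0=(dead,v1) N3.N1=(alive,v0) N3.N2=(alive,v0) N3.N3=(alive,v0) | N1.N0=(dead,v1) N1.N1=(alive,v0) N1.N2=(alive,v0) N1.N3=(alive,v0)
Op 7: gossip N0<->N3 -> N0.N0=(dead,v1) N0.N1=(alive,v0) N0.N2=(alive,v0) N0.N3=(alive,v0) | N3.N0=(dead,v1) N3.N1=(alive,v0) N3.N2=(alive,v0) N3.N3=(alive,v0)
Op 8: gossip N3<->N2 -> N3.N0=(dead,v1) N3.N1=(alive,v0) N3.N2=(alive,v0) N3.N3=(alive,v0) | N2.N0=(dead,v1) N2.N1=(alive,v0) N2.N2=(alive,v0) N2.N3=(alive,v0)
Op 9: N3 marks N0=suspect -> (suspect,v2)
Op 10: N1 marks N1=suspect -> (suspect,v1)
Op 11: gossip N2<->N0 -> N2.N0=(dead,v1) N2.N1=(alive,v0) N2.N2=(alive,v0) N2.N3=(alive,v0) | N0.N0=(dead,v1) N0.N1=(alive,v0) N0.N2=(alive,v0) N0.N3=(alive,v0)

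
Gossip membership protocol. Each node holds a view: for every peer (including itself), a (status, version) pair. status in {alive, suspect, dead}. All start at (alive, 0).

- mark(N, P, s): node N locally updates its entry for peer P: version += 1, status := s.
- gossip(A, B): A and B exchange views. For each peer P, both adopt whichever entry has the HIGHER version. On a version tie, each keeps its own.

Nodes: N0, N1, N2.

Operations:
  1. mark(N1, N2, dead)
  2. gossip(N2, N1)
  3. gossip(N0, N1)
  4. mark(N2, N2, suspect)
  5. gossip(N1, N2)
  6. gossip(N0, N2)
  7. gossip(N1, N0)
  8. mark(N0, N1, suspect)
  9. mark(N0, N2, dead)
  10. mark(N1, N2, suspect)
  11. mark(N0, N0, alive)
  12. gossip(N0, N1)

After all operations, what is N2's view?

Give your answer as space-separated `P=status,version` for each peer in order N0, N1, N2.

Answer: N0=alive,0 N1=alive,0 N2=suspect,2

Derivation:
Op 1: N1 marks N2=dead -> (dead,v1)
Op 2: gossip N2<->N1 -> N2.N0=(alive,v0) N2.N1=(alive,v0) N2.N2=(dead,v1) | N1.N0=(alive,v0) N1.N1=(alive,v0) N1.N2=(dead,v1)
Op 3: gossip N0<->N1 -> N0.N0=(alive,v0) N0.N1=(alive,v0) N0.N2=(dead,v1) | N1.N0=(alive,v0) N1.N1=(alive,v0) N1.N2=(dead,v1)
Op 4: N2 marks N2=suspect -> (suspect,v2)
Op 5: gossip N1<->N2 -> N1.N0=(alive,v0) N1.N1=(alive,v0) N1.N2=(suspect,v2) | N2.N0=(alive,v0) N2.N1=(alive,v0) N2.N2=(suspect,v2)
Op 6: gossip N0<->N2 -> N0.N0=(alive,v0) N0.N1=(alive,v0) N0.N2=(suspect,v2) | N2.N0=(alive,v0) N2.N1=(alive,v0) N2.N2=(suspect,v2)
Op 7: gossip N1<->N0 -> N1.N0=(alive,v0) N1.N1=(alive,v0) N1.N2=(suspect,v2) | N0.N0=(alive,v0) N0.N1=(alive,v0) N0.N2=(suspect,v2)
Op 8: N0 marks N1=suspect -> (suspect,v1)
Op 9: N0 marks N2=dead -> (dead,v3)
Op 10: N1 marks N2=suspect -> (suspect,v3)
Op 11: N0 marks N0=alive -> (alive,v1)
Op 12: gossip N0<->N1 -> N0.N0=(alive,v1) N0.N1=(suspect,v1) N0.N2=(dead,v3) | N1.N0=(alive,v1) N1.N1=(suspect,v1) N1.N2=(suspect,v3)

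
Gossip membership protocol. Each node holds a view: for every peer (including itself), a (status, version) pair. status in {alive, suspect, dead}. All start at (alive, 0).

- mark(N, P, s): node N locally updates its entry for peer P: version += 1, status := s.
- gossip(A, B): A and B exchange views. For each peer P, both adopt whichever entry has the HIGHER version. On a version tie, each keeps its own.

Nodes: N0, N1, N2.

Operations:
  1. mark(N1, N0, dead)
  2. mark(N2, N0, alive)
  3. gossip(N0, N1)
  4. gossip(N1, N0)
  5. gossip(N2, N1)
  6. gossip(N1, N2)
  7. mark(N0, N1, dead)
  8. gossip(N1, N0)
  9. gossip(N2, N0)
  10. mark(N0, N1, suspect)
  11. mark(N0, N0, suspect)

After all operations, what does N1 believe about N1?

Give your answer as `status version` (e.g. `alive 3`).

Answer: dead 1

Derivation:
Op 1: N1 marks N0=dead -> (dead,v1)
Op 2: N2 marks N0=alive -> (alive,v1)
Op 3: gossip N0<->N1 -> N0.N0=(dead,v1) N0.N1=(alive,v0) N0.N2=(alive,v0) | N1.N0=(dead,v1) N1.N1=(alive,v0) N1.N2=(alive,v0)
Op 4: gossip N1<->N0 -> N1.N0=(dead,v1) N1.N1=(alive,v0) N1.N2=(alive,v0) | N0.N0=(dead,v1) N0.N1=(alive,v0) N0.N2=(alive,v0)
Op 5: gossip N2<->N1 -> N2.N0=(alive,v1) N2.N1=(alive,v0) N2.N2=(alive,v0) | N1.N0=(dead,v1) N1.N1=(alive,v0) N1.N2=(alive,v0)
Op 6: gossip N1<->N2 -> N1.N0=(dead,v1) N1.N1=(alive,v0) N1.N2=(alive,v0) | N2.N0=(alive,v1) N2.N1=(alive,v0) N2.N2=(alive,v0)
Op 7: N0 marks N1=dead -> (dead,v1)
Op 8: gossip N1<->N0 -> N1.N0=(dead,v1) N1.N1=(dead,v1) N1.N2=(alive,v0) | N0.N0=(dead,v1) N0.N1=(dead,v1) N0.N2=(alive,v0)
Op 9: gossip N2<->N0 -> N2.N0=(alive,v1) N2.N1=(dead,v1) N2.N2=(alive,v0) | N0.N0=(dead,v1) N0.N1=(dead,v1) N0.N2=(alive,v0)
Op 10: N0 marks N1=suspect -> (suspect,v2)
Op 11: N0 marks N0=suspect -> (suspect,v2)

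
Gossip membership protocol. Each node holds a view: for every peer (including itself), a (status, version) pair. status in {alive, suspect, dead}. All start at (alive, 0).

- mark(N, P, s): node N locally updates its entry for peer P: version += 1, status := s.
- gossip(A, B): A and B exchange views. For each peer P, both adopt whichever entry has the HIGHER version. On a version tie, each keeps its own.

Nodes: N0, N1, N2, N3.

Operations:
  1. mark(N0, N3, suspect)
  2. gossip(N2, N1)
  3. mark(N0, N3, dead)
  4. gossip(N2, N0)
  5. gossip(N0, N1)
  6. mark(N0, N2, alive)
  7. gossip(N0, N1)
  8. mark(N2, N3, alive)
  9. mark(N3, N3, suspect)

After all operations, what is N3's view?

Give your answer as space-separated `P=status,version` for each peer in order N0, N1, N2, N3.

Answer: N0=alive,0 N1=alive,0 N2=alive,0 N3=suspect,1

Derivation:
Op 1: N0 marks N3=suspect -> (suspect,v1)
Op 2: gossip N2<->N1 -> N2.N0=(alive,v0) N2.N1=(alive,v0) N2.N2=(alive,v0) N2.N3=(alive,v0) | N1.N0=(alive,v0) N1.N1=(alive,v0) N1.N2=(alive,v0) N1.N3=(alive,v0)
Op 3: N0 marks N3=dead -> (dead,v2)
Op 4: gossip N2<->N0 -> N2.N0=(alive,v0) N2.N1=(alive,v0) N2.N2=(alive,v0) N2.N3=(dead,v2) | N0.N0=(alive,v0) N0.N1=(alive,v0) N0.N2=(alive,v0) N0.N3=(dead,v2)
Op 5: gossip N0<->N1 -> N0.N0=(alive,v0) N0.N1=(alive,v0) N0.N2=(alive,v0) N0.N3=(dead,v2) | N1.N0=(alive,v0) N1.N1=(alive,v0) N1.N2=(alive,v0) N1.N3=(dead,v2)
Op 6: N0 marks N2=alive -> (alive,v1)
Op 7: gossip N0<->N1 -> N0.N0=(alive,v0) N0.N1=(alive,v0) N0.N2=(alive,v1) N0.N3=(dead,v2) | N1.N0=(alive,v0) N1.N1=(alive,v0) N1.N2=(alive,v1) N1.N3=(dead,v2)
Op 8: N2 marks N3=alive -> (alive,v3)
Op 9: N3 marks N3=suspect -> (suspect,v1)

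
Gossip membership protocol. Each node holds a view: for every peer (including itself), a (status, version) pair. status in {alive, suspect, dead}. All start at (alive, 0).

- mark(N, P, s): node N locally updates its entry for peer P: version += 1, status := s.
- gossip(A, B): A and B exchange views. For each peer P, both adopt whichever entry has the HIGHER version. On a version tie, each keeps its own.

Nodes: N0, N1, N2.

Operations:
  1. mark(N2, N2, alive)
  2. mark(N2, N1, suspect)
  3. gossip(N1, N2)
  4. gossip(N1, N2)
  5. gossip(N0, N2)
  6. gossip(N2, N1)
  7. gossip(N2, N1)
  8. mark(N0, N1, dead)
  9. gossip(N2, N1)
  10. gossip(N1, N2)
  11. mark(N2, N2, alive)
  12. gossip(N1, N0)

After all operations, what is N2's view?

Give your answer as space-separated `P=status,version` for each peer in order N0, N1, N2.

Answer: N0=alive,0 N1=suspect,1 N2=alive,2

Derivation:
Op 1: N2 marks N2=alive -> (alive,v1)
Op 2: N2 marks N1=suspect -> (suspect,v1)
Op 3: gossip N1<->N2 -> N1.N0=(alive,v0) N1.N1=(suspect,v1) N1.N2=(alive,v1) | N2.N0=(alive,v0) N2.N1=(suspect,v1) N2.N2=(alive,v1)
Op 4: gossip N1<->N2 -> N1.N0=(alive,v0) N1.N1=(suspect,v1) N1.N2=(alive,v1) | N2.N0=(alive,v0) N2.N1=(suspect,v1) N2.N2=(alive,v1)
Op 5: gossip N0<->N2 -> N0.N0=(alive,v0) N0.N1=(suspect,v1) N0.N2=(alive,v1) | N2.N0=(alive,v0) N2.N1=(suspect,v1) N2.N2=(alive,v1)
Op 6: gossip N2<->N1 -> N2.N0=(alive,v0) N2.N1=(suspect,v1) N2.N2=(alive,v1) | N1.N0=(alive,v0) N1.N1=(suspect,v1) N1.N2=(alive,v1)
Op 7: gossip N2<->N1 -> N2.N0=(alive,v0) N2.N1=(suspect,v1) N2.N2=(alive,v1) | N1.N0=(alive,v0) N1.N1=(suspect,v1) N1.N2=(alive,v1)
Op 8: N0 marks N1=dead -> (dead,v2)
Op 9: gossip N2<->N1 -> N2.N0=(alive,v0) N2.N1=(suspect,v1) N2.N2=(alive,v1) | N1.N0=(alive,v0) N1.N1=(suspect,v1) N1.N2=(alive,v1)
Op 10: gossip N1<->N2 -> N1.N0=(alive,v0) N1.N1=(suspect,v1) N1.N2=(alive,v1) | N2.N0=(alive,v0) N2.N1=(suspect,v1) N2.N2=(alive,v1)
Op 11: N2 marks N2=alive -> (alive,v2)
Op 12: gossip N1<->N0 -> N1.N0=(alive,v0) N1.N1=(dead,v2) N1.N2=(alive,v1) | N0.N0=(alive,v0) N0.N1=(dead,v2) N0.N2=(alive,v1)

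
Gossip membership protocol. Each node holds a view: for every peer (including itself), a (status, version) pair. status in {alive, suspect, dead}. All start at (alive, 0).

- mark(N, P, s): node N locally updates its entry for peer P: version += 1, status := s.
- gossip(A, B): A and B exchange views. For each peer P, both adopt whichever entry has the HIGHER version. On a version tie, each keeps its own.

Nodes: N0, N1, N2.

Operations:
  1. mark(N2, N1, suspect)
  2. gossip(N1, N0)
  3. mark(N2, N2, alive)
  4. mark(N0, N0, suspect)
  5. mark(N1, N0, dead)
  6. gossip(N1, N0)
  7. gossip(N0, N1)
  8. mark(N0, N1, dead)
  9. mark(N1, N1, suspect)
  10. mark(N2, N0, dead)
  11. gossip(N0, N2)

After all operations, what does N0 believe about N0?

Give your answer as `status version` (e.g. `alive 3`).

Answer: suspect 1

Derivation:
Op 1: N2 marks N1=suspect -> (suspect,v1)
Op 2: gossip N1<->N0 -> N1.N0=(alive,v0) N1.N1=(alive,v0) N1.N2=(alive,v0) | N0.N0=(alive,v0) N0.N1=(alive,v0) N0.N2=(alive,v0)
Op 3: N2 marks N2=alive -> (alive,v1)
Op 4: N0 marks N0=suspect -> (suspect,v1)
Op 5: N1 marks N0=dead -> (dead,v1)
Op 6: gossip N1<->N0 -> N1.N0=(dead,v1) N1.N1=(alive,v0) N1.N2=(alive,v0) | N0.N0=(suspect,v1) N0.N1=(alive,v0) N0.N2=(alive,v0)
Op 7: gossip N0<->N1 -> N0.N0=(suspect,v1) N0.N1=(alive,v0) N0.N2=(alive,v0) | N1.N0=(dead,v1) N1.N1=(alive,v0) N1.N2=(alive,v0)
Op 8: N0 marks N1=dead -> (dead,v1)
Op 9: N1 marks N1=suspect -> (suspect,v1)
Op 10: N2 marks N0=dead -> (dead,v1)
Op 11: gossip N0<->N2 -> N0.N0=(suspect,v1) N0.N1=(dead,v1) N0.N2=(alive,v1) | N2.N0=(dead,v1) N2.N1=(suspect,v1) N2.N2=(alive,v1)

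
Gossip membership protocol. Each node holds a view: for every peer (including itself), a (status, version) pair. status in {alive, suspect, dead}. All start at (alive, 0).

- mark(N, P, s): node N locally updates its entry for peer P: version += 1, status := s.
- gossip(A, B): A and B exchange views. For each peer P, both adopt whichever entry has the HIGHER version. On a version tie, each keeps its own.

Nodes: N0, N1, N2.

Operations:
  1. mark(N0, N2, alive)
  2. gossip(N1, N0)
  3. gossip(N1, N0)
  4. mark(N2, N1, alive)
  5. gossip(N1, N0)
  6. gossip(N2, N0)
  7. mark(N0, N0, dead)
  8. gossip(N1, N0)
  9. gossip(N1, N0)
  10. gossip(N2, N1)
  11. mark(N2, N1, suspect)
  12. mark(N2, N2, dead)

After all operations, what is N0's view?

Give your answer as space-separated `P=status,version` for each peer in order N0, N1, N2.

Op 1: N0 marks N2=alive -> (alive,v1)
Op 2: gossip N1<->N0 -> N1.N0=(alive,v0) N1.N1=(alive,v0) N1.N2=(alive,v1) | N0.N0=(alive,v0) N0.N1=(alive,v0) N0.N2=(alive,v1)
Op 3: gossip N1<->N0 -> N1.N0=(alive,v0) N1.N1=(alive,v0) N1.N2=(alive,v1) | N0.N0=(alive,v0) N0.N1=(alive,v0) N0.N2=(alive,v1)
Op 4: N2 marks N1=alive -> (alive,v1)
Op 5: gossip N1<->N0 -> N1.N0=(alive,v0) N1.N1=(alive,v0) N1.N2=(alive,v1) | N0.N0=(alive,v0) N0.N1=(alive,v0) N0.N2=(alive,v1)
Op 6: gossip N2<->N0 -> N2.N0=(alive,v0) N2.N1=(alive,v1) N2.N2=(alive,v1) | N0.N0=(alive,v0) N0.N1=(alive,v1) N0.N2=(alive,v1)
Op 7: N0 marks N0=dead -> (dead,v1)
Op 8: gossip N1<->N0 -> N1.N0=(dead,v1) N1.N1=(alive,v1) N1.N2=(alive,v1) | N0.N0=(dead,v1) N0.N1=(alive,v1) N0.N2=(alive,v1)
Op 9: gossip N1<->N0 -> N1.N0=(dead,v1) N1.N1=(alive,v1) N1.N2=(alive,v1) | N0.N0=(dead,v1) N0.N1=(alive,v1) N0.N2=(alive,v1)
Op 10: gossip N2<->N1 -> N2.N0=(dead,v1) N2.N1=(alive,v1) N2.N2=(alive,v1) | N1.N0=(dead,v1) N1.N1=(alive,v1) N1.N2=(alive,v1)
Op 11: N2 marks N1=suspect -> (suspect,v2)
Op 12: N2 marks N2=dead -> (dead,v2)

Answer: N0=dead,1 N1=alive,1 N2=alive,1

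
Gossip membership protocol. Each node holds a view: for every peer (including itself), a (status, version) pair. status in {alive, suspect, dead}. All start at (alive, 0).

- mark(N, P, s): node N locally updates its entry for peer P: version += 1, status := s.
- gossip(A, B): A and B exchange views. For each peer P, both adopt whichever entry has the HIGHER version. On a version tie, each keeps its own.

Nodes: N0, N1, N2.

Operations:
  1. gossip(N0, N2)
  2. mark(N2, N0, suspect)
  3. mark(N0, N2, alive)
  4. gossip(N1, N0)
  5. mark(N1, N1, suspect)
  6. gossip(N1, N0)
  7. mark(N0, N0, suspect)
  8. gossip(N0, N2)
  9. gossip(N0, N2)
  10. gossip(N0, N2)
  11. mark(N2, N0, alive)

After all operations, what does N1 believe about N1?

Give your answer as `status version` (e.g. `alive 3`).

Answer: suspect 1

Derivation:
Op 1: gossip N0<->N2 -> N0.N0=(alive,v0) N0.N1=(alive,v0) N0.N2=(alive,v0) | N2.N0=(alive,v0) N2.N1=(alive,v0) N2.N2=(alive,v0)
Op 2: N2 marks N0=suspect -> (suspect,v1)
Op 3: N0 marks N2=alive -> (alive,v1)
Op 4: gossip N1<->N0 -> N1.N0=(alive,v0) N1.N1=(alive,v0) N1.N2=(alive,v1) | N0.N0=(alive,v0) N0.N1=(alive,v0) N0.N2=(alive,v1)
Op 5: N1 marks N1=suspect -> (suspect,v1)
Op 6: gossip N1<->N0 -> N1.N0=(alive,v0) N1.N1=(suspect,v1) N1.N2=(alive,v1) | N0.N0=(alive,v0) N0.N1=(suspect,v1) N0.N2=(alive,v1)
Op 7: N0 marks N0=suspect -> (suspect,v1)
Op 8: gossip N0<->N2 -> N0.N0=(suspect,v1) N0.N1=(suspect,v1) N0.N2=(alive,v1) | N2.N0=(suspect,v1) N2.N1=(suspect,v1) N2.N2=(alive,v1)
Op 9: gossip N0<->N2 -> N0.N0=(suspect,v1) N0.N1=(suspect,v1) N0.N2=(alive,v1) | N2.N0=(suspect,v1) N2.N1=(suspect,v1) N2.N2=(alive,v1)
Op 10: gossip N0<->N2 -> N0.N0=(suspect,v1) N0.N1=(suspect,v1) N0.N2=(alive,v1) | N2.N0=(suspect,v1) N2.N1=(suspect,v1) N2.N2=(alive,v1)
Op 11: N2 marks N0=alive -> (alive,v2)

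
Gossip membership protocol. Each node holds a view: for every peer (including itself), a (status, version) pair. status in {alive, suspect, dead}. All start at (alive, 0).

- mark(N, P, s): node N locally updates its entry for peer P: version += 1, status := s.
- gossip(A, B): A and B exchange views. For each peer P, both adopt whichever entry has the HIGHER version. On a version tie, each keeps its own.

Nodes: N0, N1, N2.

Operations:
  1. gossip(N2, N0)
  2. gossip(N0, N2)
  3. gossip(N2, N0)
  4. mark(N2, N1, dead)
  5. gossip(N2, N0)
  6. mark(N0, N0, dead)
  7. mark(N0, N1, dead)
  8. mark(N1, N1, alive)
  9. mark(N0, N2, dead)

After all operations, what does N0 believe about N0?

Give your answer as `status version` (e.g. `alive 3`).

Answer: dead 1

Derivation:
Op 1: gossip N2<->N0 -> N2.N0=(alive,v0) N2.N1=(alive,v0) N2.N2=(alive,v0) | N0.N0=(alive,v0) N0.N1=(alive,v0) N0.N2=(alive,v0)
Op 2: gossip N0<->N2 -> N0.N0=(alive,v0) N0.N1=(alive,v0) N0.N2=(alive,v0) | N2.N0=(alive,v0) N2.N1=(alive,v0) N2.N2=(alive,v0)
Op 3: gossip N2<->N0 -> N2.N0=(alive,v0) N2.N1=(alive,v0) N2.N2=(alive,v0) | N0.N0=(alive,v0) N0.N1=(alive,v0) N0.N2=(alive,v0)
Op 4: N2 marks N1=dead -> (dead,v1)
Op 5: gossip N2<->N0 -> N2.N0=(alive,v0) N2.N1=(dead,v1) N2.N2=(alive,v0) | N0.N0=(alive,v0) N0.N1=(dead,v1) N0.N2=(alive,v0)
Op 6: N0 marks N0=dead -> (dead,v1)
Op 7: N0 marks N1=dead -> (dead,v2)
Op 8: N1 marks N1=alive -> (alive,v1)
Op 9: N0 marks N2=dead -> (dead,v1)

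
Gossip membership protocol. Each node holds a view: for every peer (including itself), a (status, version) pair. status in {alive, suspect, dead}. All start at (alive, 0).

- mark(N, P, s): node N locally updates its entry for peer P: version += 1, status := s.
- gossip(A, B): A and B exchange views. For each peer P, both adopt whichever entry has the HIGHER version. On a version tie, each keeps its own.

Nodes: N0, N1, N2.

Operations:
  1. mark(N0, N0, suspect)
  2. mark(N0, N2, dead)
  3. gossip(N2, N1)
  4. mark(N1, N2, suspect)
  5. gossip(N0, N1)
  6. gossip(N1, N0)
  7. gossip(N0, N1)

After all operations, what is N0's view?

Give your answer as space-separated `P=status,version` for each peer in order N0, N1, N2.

Answer: N0=suspect,1 N1=alive,0 N2=dead,1

Derivation:
Op 1: N0 marks N0=suspect -> (suspect,v1)
Op 2: N0 marks N2=dead -> (dead,v1)
Op 3: gossip N2<->N1 -> N2.N0=(alive,v0) N2.N1=(alive,v0) N2.N2=(alive,v0) | N1.N0=(alive,v0) N1.N1=(alive,v0) N1.N2=(alive,v0)
Op 4: N1 marks N2=suspect -> (suspect,v1)
Op 5: gossip N0<->N1 -> N0.N0=(suspect,v1) N0.N1=(alive,v0) N0.N2=(dead,v1) | N1.N0=(suspect,v1) N1.N1=(alive,v0) N1.N2=(suspect,v1)
Op 6: gossip N1<->N0 -> N1.N0=(suspect,v1) N1.N1=(alive,v0) N1.N2=(suspect,v1) | N0.N0=(suspect,v1) N0.N1=(alive,v0) N0.N2=(dead,v1)
Op 7: gossip N0<->N1 -> N0.N0=(suspect,v1) N0.N1=(alive,v0) N0.N2=(dead,v1) | N1.N0=(suspect,v1) N1.N1=(alive,v0) N1.N2=(suspect,v1)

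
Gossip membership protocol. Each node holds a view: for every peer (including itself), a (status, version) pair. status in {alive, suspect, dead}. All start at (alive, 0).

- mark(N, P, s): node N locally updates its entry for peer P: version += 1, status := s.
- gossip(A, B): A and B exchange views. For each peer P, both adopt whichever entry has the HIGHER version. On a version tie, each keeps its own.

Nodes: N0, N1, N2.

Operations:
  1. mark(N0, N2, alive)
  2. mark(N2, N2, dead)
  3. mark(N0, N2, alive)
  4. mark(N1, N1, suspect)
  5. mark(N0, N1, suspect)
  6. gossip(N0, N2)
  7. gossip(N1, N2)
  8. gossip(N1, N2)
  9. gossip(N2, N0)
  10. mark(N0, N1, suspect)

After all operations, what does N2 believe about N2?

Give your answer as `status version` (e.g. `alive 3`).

Op 1: N0 marks N2=alive -> (alive,v1)
Op 2: N2 marks N2=dead -> (dead,v1)
Op 3: N0 marks N2=alive -> (alive,v2)
Op 4: N1 marks N1=suspect -> (suspect,v1)
Op 5: N0 marks N1=suspect -> (suspect,v1)
Op 6: gossip N0<->N2 -> N0.N0=(alive,v0) N0.N1=(suspect,v1) N0.N2=(alive,v2) | N2.N0=(alive,v0) N2.N1=(suspect,v1) N2.N2=(alive,v2)
Op 7: gossip N1<->N2 -> N1.N0=(alive,v0) N1.N1=(suspect,v1) N1.N2=(alive,v2) | N2.N0=(alive,v0) N2.N1=(suspect,v1) N2.N2=(alive,v2)
Op 8: gossip N1<->N2 -> N1.N0=(alive,v0) N1.N1=(suspect,v1) N1.N2=(alive,v2) | N2.N0=(alive,v0) N2.N1=(suspect,v1) N2.N2=(alive,v2)
Op 9: gossip N2<->N0 -> N2.N0=(alive,v0) N2.N1=(suspect,v1) N2.N2=(alive,v2) | N0.N0=(alive,v0) N0.N1=(suspect,v1) N0.N2=(alive,v2)
Op 10: N0 marks N1=suspect -> (suspect,v2)

Answer: alive 2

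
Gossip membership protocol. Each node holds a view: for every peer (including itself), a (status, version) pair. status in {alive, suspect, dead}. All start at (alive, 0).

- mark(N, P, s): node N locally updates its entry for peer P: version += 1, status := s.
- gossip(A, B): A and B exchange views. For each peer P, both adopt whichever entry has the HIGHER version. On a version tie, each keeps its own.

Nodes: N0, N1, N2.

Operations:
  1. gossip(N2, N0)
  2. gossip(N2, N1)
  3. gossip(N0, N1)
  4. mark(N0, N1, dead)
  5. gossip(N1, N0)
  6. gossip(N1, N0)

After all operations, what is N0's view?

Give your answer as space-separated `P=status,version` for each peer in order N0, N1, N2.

Answer: N0=alive,0 N1=dead,1 N2=alive,0

Derivation:
Op 1: gossip N2<->N0 -> N2.N0=(alive,v0) N2.N1=(alive,v0) N2.N2=(alive,v0) | N0.N0=(alive,v0) N0.N1=(alive,v0) N0.N2=(alive,v0)
Op 2: gossip N2<->N1 -> N2.N0=(alive,v0) N2.N1=(alive,v0) N2.N2=(alive,v0) | N1.N0=(alive,v0) N1.N1=(alive,v0) N1.N2=(alive,v0)
Op 3: gossip N0<->N1 -> N0.N0=(alive,v0) N0.N1=(alive,v0) N0.N2=(alive,v0) | N1.N0=(alive,v0) N1.N1=(alive,v0) N1.N2=(alive,v0)
Op 4: N0 marks N1=dead -> (dead,v1)
Op 5: gossip N1<->N0 -> N1.N0=(alive,v0) N1.N1=(dead,v1) N1.N2=(alive,v0) | N0.N0=(alive,v0) N0.N1=(dead,v1) N0.N2=(alive,v0)
Op 6: gossip N1<->N0 -> N1.N0=(alive,v0) N1.N1=(dead,v1) N1.N2=(alive,v0) | N0.N0=(alive,v0) N0.N1=(dead,v1) N0.N2=(alive,v0)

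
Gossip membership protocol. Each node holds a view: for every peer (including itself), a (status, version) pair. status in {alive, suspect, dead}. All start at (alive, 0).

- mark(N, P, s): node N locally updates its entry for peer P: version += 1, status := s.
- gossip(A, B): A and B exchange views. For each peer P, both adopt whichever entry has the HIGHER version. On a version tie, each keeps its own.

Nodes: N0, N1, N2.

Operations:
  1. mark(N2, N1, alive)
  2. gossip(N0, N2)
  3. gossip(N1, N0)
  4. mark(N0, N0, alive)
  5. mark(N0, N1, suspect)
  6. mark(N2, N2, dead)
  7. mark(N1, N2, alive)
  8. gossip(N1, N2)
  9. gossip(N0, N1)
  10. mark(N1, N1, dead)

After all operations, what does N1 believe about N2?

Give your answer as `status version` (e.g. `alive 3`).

Answer: alive 1

Derivation:
Op 1: N2 marks N1=alive -> (alive,v1)
Op 2: gossip N0<->N2 -> N0.N0=(alive,v0) N0.N1=(alive,v1) N0.N2=(alive,v0) | N2.N0=(alive,v0) N2.N1=(alive,v1) N2.N2=(alive,v0)
Op 3: gossip N1<->N0 -> N1.N0=(alive,v0) N1.N1=(alive,v1) N1.N2=(alive,v0) | N0.N0=(alive,v0) N0.N1=(alive,v1) N0.N2=(alive,v0)
Op 4: N0 marks N0=alive -> (alive,v1)
Op 5: N0 marks N1=suspect -> (suspect,v2)
Op 6: N2 marks N2=dead -> (dead,v1)
Op 7: N1 marks N2=alive -> (alive,v1)
Op 8: gossip N1<->N2 -> N1.N0=(alive,v0) N1.N1=(alive,v1) N1.N2=(alive,v1) | N2.N0=(alive,v0) N2.N1=(alive,v1) N2.N2=(dead,v1)
Op 9: gossip N0<->N1 -> N0.N0=(alive,v1) N0.N1=(suspect,v2) N0.N2=(alive,v1) | N1.N0=(alive,v1) N1.N1=(suspect,v2) N1.N2=(alive,v1)
Op 10: N1 marks N1=dead -> (dead,v3)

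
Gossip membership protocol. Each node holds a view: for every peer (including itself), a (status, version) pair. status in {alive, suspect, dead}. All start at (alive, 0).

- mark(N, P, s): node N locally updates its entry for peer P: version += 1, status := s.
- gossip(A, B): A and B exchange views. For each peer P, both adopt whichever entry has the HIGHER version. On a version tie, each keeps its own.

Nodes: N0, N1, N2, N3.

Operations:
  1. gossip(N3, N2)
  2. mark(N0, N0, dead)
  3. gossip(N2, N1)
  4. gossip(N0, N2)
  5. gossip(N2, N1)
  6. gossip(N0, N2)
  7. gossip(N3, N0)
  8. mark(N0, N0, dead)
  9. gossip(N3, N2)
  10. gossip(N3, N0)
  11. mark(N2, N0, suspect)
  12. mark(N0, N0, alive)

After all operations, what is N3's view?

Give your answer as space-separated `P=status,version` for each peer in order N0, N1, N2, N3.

Op 1: gossip N3<->N2 -> N3.N0=(alive,v0) N3.N1=(alive,v0) N3.N2=(alive,v0) N3.N3=(alive,v0) | N2.N0=(alive,v0) N2.N1=(alive,v0) N2.N2=(alive,v0) N2.N3=(alive,v0)
Op 2: N0 marks N0=dead -> (dead,v1)
Op 3: gossip N2<->N1 -> N2.N0=(alive,v0) N2.N1=(alive,v0) N2.N2=(alive,v0) N2.N3=(alive,v0) | N1.N0=(alive,v0) N1.N1=(alive,v0) N1.N2=(alive,v0) N1.N3=(alive,v0)
Op 4: gossip N0<->N2 -> N0.N0=(dead,v1) N0.N1=(alive,v0) N0.N2=(alive,v0) N0.N3=(alive,v0) | N2.N0=(dead,v1) N2.N1=(alive,v0) N2.N2=(alive,v0) N2.N3=(alive,v0)
Op 5: gossip N2<->N1 -> N2.N0=(dead,v1) N2.N1=(alive,v0) N2.N2=(alive,v0) N2.N3=(alive,v0) | N1.N0=(dead,v1) N1.N1=(alive,v0) N1.N2=(alive,v0) N1.N3=(alive,v0)
Op 6: gossip N0<->N2 -> N0.N0=(dead,v1) N0.N1=(alive,v0) N0.N2=(alive,v0) N0.N3=(alive,v0) | N2.N0=(dead,v1) N2.N1=(alive,v0) N2.N2=(alive,v0) N2.N3=(alive,v0)
Op 7: gossip N3<->N0 -> N3.N0=(dead,v1) N3.N1=(alive,v0) N3.N2=(alive,v0) N3.N3=(alive,v0) | N0.N0=(dead,v1) N0.N1=(alive,v0) N0.N2=(alive,v0) N0.N3=(alive,v0)
Op 8: N0 marks N0=dead -> (dead,v2)
Op 9: gossip N3<->N2 -> N3.N0=(dead,v1) N3.N1=(alive,v0) N3.N2=(alive,v0) N3.N3=(alive,v0) | N2.N0=(dead,v1) N2.N1=(alive,v0) N2.N2=(alive,v0) N2.N3=(alive,v0)
Op 10: gossip N3<->N0 -> N3.N0=(dead,v2) N3.N1=(alive,v0) N3.N2=(alive,v0) N3.N3=(alive,v0) | N0.N0=(dead,v2) N0.N1=(alive,v0) N0.N2=(alive,v0) N0.N3=(alive,v0)
Op 11: N2 marks N0=suspect -> (suspect,v2)
Op 12: N0 marks N0=alive -> (alive,v3)

Answer: N0=dead,2 N1=alive,0 N2=alive,0 N3=alive,0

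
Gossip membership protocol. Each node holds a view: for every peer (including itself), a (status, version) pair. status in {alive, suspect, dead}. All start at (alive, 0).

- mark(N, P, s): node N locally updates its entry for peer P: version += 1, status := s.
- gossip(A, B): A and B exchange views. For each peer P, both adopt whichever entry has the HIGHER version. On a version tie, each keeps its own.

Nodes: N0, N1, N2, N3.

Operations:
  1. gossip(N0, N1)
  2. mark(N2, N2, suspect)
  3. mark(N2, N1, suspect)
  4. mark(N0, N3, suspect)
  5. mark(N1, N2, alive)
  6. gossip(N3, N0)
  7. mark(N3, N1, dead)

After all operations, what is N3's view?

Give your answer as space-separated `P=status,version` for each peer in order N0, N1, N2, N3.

Answer: N0=alive,0 N1=dead,1 N2=alive,0 N3=suspect,1

Derivation:
Op 1: gossip N0<->N1 -> N0.N0=(alive,v0) N0.N1=(alive,v0) N0.N2=(alive,v0) N0.N3=(alive,v0) | N1.N0=(alive,v0) N1.N1=(alive,v0) N1.N2=(alive,v0) N1.N3=(alive,v0)
Op 2: N2 marks N2=suspect -> (suspect,v1)
Op 3: N2 marks N1=suspect -> (suspect,v1)
Op 4: N0 marks N3=suspect -> (suspect,v1)
Op 5: N1 marks N2=alive -> (alive,v1)
Op 6: gossip N3<->N0 -> N3.N0=(alive,v0) N3.N1=(alive,v0) N3.N2=(alive,v0) N3.N3=(suspect,v1) | N0.N0=(alive,v0) N0.N1=(alive,v0) N0.N2=(alive,v0) N0.N3=(suspect,v1)
Op 7: N3 marks N1=dead -> (dead,v1)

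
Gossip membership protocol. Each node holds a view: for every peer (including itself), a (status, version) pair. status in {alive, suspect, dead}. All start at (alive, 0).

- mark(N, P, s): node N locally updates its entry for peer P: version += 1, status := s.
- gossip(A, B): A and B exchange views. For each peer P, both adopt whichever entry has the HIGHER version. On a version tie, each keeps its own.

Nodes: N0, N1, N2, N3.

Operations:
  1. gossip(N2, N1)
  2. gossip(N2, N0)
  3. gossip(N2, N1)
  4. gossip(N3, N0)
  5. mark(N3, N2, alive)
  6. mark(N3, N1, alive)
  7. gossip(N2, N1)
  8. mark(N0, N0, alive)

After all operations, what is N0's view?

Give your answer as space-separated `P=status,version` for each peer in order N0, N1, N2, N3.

Answer: N0=alive,1 N1=alive,0 N2=alive,0 N3=alive,0

Derivation:
Op 1: gossip N2<->N1 -> N2.N0=(alive,v0) N2.N1=(alive,v0) N2.N2=(alive,v0) N2.N3=(alive,v0) | N1.N0=(alive,v0) N1.N1=(alive,v0) N1.N2=(alive,v0) N1.N3=(alive,v0)
Op 2: gossip N2<->N0 -> N2.N0=(alive,v0) N2.N1=(alive,v0) N2.N2=(alive,v0) N2.N3=(alive,v0) | N0.N0=(alive,v0) N0.N1=(alive,v0) N0.N2=(alive,v0) N0.N3=(alive,v0)
Op 3: gossip N2<->N1 -> N2.N0=(alive,v0) N2.N1=(alive,v0) N2.N2=(alive,v0) N2.N3=(alive,v0) | N1.N0=(alive,v0) N1.N1=(alive,v0) N1.N2=(alive,v0) N1.N3=(alive,v0)
Op 4: gossip N3<->N0 -> N3.N0=(alive,v0) N3.N1=(alive,v0) N3.N2=(alive,v0) N3.N3=(alive,v0) | N0.N0=(alive,v0) N0.N1=(alive,v0) N0.N2=(alive,v0) N0.N3=(alive,v0)
Op 5: N3 marks N2=alive -> (alive,v1)
Op 6: N3 marks N1=alive -> (alive,v1)
Op 7: gossip N2<->N1 -> N2.N0=(alive,v0) N2.N1=(alive,v0) N2.N2=(alive,v0) N2.N3=(alive,v0) | N1.N0=(alive,v0) N1.N1=(alive,v0) N1.N2=(alive,v0) N1.N3=(alive,v0)
Op 8: N0 marks N0=alive -> (alive,v1)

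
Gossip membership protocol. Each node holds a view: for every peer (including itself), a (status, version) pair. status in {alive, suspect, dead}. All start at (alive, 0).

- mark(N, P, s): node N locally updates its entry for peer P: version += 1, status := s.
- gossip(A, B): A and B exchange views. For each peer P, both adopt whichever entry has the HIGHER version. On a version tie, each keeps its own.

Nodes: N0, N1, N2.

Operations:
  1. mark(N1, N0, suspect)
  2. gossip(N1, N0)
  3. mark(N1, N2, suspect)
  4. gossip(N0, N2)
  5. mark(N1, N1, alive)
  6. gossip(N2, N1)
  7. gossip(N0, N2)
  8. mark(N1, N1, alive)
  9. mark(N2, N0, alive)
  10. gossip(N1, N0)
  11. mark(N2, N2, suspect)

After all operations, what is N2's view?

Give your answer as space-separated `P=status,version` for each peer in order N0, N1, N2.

Answer: N0=alive,2 N1=alive,1 N2=suspect,2

Derivation:
Op 1: N1 marks N0=suspect -> (suspect,v1)
Op 2: gossip N1<->N0 -> N1.N0=(suspect,v1) N1.N1=(alive,v0) N1.N2=(alive,v0) | N0.N0=(suspect,v1) N0.N1=(alive,v0) N0.N2=(alive,v0)
Op 3: N1 marks N2=suspect -> (suspect,v1)
Op 4: gossip N0<->N2 -> N0.N0=(suspect,v1) N0.N1=(alive,v0) N0.N2=(alive,v0) | N2.N0=(suspect,v1) N2.N1=(alive,v0) N2.N2=(alive,v0)
Op 5: N1 marks N1=alive -> (alive,v1)
Op 6: gossip N2<->N1 -> N2.N0=(suspect,v1) N2.N1=(alive,v1) N2.N2=(suspect,v1) | N1.N0=(suspect,v1) N1.N1=(alive,v1) N1.N2=(suspect,v1)
Op 7: gossip N0<->N2 -> N0.N0=(suspect,v1) N0.N1=(alive,v1) N0.N2=(suspect,v1) | N2.N0=(suspect,v1) N2.N1=(alive,v1) N2.N2=(suspect,v1)
Op 8: N1 marks N1=alive -> (alive,v2)
Op 9: N2 marks N0=alive -> (alive,v2)
Op 10: gossip N1<->N0 -> N1.N0=(suspect,v1) N1.N1=(alive,v2) N1.N2=(suspect,v1) | N0.N0=(suspect,v1) N0.N1=(alive,v2) N0.N2=(suspect,v1)
Op 11: N2 marks N2=suspect -> (suspect,v2)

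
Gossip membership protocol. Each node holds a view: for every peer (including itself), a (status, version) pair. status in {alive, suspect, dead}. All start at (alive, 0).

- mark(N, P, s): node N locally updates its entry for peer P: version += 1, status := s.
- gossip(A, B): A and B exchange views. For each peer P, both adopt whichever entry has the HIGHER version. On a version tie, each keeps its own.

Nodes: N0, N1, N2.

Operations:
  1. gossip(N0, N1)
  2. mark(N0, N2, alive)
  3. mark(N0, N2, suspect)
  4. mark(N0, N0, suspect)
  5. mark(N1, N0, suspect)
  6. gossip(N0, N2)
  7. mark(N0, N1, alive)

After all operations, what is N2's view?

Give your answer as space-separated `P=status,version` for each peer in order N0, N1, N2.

Op 1: gossip N0<->N1 -> N0.N0=(alive,v0) N0.N1=(alive,v0) N0.N2=(alive,v0) | N1.N0=(alive,v0) N1.N1=(alive,v0) N1.N2=(alive,v0)
Op 2: N0 marks N2=alive -> (alive,v1)
Op 3: N0 marks N2=suspect -> (suspect,v2)
Op 4: N0 marks N0=suspect -> (suspect,v1)
Op 5: N1 marks N0=suspect -> (suspect,v1)
Op 6: gossip N0<->N2 -> N0.N0=(suspect,v1) N0.N1=(alive,v0) N0.N2=(suspect,v2) | N2.N0=(suspect,v1) N2.N1=(alive,v0) N2.N2=(suspect,v2)
Op 7: N0 marks N1=alive -> (alive,v1)

Answer: N0=suspect,1 N1=alive,0 N2=suspect,2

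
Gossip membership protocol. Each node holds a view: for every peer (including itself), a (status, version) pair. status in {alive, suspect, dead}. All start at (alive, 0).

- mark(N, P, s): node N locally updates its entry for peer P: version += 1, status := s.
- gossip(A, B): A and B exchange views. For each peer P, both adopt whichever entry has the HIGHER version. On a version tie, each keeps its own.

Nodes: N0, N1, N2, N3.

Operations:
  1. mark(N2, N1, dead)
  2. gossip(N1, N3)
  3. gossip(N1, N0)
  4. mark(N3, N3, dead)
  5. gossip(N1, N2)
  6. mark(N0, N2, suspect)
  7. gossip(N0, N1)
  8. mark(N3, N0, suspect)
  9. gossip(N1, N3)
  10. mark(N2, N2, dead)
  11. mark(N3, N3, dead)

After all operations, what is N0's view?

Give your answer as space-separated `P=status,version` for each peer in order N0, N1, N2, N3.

Op 1: N2 marks N1=dead -> (dead,v1)
Op 2: gossip N1<->N3 -> N1.N0=(alive,v0) N1.N1=(alive,v0) N1.N2=(alive,v0) N1.N3=(alive,v0) | N3.N0=(alive,v0) N3.N1=(alive,v0) N3.N2=(alive,v0) N3.N3=(alive,v0)
Op 3: gossip N1<->N0 -> N1.N0=(alive,v0) N1.N1=(alive,v0) N1.N2=(alive,v0) N1.N3=(alive,v0) | N0.N0=(alive,v0) N0.N1=(alive,v0) N0.N2=(alive,v0) N0.N3=(alive,v0)
Op 4: N3 marks N3=dead -> (dead,v1)
Op 5: gossip N1<->N2 -> N1.N0=(alive,v0) N1.N1=(dead,v1) N1.N2=(alive,v0) N1.N3=(alive,v0) | N2.N0=(alive,v0) N2.N1=(dead,v1) N2.N2=(alive,v0) N2.N3=(alive,v0)
Op 6: N0 marks N2=suspect -> (suspect,v1)
Op 7: gossip N0<->N1 -> N0.N0=(alive,v0) N0.N1=(dead,v1) N0.N2=(suspect,v1) N0.N3=(alive,v0) | N1.N0=(alive,v0) N1.N1=(dead,v1) N1.N2=(suspect,v1) N1.N3=(alive,v0)
Op 8: N3 marks N0=suspect -> (suspect,v1)
Op 9: gossip N1<->N3 -> N1.N0=(suspect,v1) N1.N1=(dead,v1) N1.N2=(suspect,v1) N1.N3=(dead,v1) | N3.N0=(suspect,v1) N3.N1=(dead,v1) N3.N2=(suspect,v1) N3.N3=(dead,v1)
Op 10: N2 marks N2=dead -> (dead,v1)
Op 11: N3 marks N3=dead -> (dead,v2)

Answer: N0=alive,0 N1=dead,1 N2=suspect,1 N3=alive,0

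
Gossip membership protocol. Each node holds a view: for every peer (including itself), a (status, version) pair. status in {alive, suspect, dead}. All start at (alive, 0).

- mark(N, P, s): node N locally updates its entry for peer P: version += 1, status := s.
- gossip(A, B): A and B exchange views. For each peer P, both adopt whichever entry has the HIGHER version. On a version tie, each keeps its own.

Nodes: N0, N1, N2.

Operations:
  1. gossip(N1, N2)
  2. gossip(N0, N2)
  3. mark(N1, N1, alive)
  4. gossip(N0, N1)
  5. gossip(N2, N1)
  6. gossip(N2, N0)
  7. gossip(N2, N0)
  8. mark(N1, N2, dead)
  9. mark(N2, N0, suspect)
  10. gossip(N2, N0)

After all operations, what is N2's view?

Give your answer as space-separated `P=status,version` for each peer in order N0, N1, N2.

Answer: N0=suspect,1 N1=alive,1 N2=alive,0

Derivation:
Op 1: gossip N1<->N2 -> N1.N0=(alive,v0) N1.N1=(alive,v0) N1.N2=(alive,v0) | N2.N0=(alive,v0) N2.N1=(alive,v0) N2.N2=(alive,v0)
Op 2: gossip N0<->N2 -> N0.N0=(alive,v0) N0.N1=(alive,v0) N0.N2=(alive,v0) | N2.N0=(alive,v0) N2.N1=(alive,v0) N2.N2=(alive,v0)
Op 3: N1 marks N1=alive -> (alive,v1)
Op 4: gossip N0<->N1 -> N0.N0=(alive,v0) N0.N1=(alive,v1) N0.N2=(alive,v0) | N1.N0=(alive,v0) N1.N1=(alive,v1) N1.N2=(alive,v0)
Op 5: gossip N2<->N1 -> N2.N0=(alive,v0) N2.N1=(alive,v1) N2.N2=(alive,v0) | N1.N0=(alive,v0) N1.N1=(alive,v1) N1.N2=(alive,v0)
Op 6: gossip N2<->N0 -> N2.N0=(alive,v0) N2.N1=(alive,v1) N2.N2=(alive,v0) | N0.N0=(alive,v0) N0.N1=(alive,v1) N0.N2=(alive,v0)
Op 7: gossip N2<->N0 -> N2.N0=(alive,v0) N2.N1=(alive,v1) N2.N2=(alive,v0) | N0.N0=(alive,v0) N0.N1=(alive,v1) N0.N2=(alive,v0)
Op 8: N1 marks N2=dead -> (dead,v1)
Op 9: N2 marks N0=suspect -> (suspect,v1)
Op 10: gossip N2<->N0 -> N2.N0=(suspect,v1) N2.N1=(alive,v1) N2.N2=(alive,v0) | N0.N0=(suspect,v1) N0.N1=(alive,v1) N0.N2=(alive,v0)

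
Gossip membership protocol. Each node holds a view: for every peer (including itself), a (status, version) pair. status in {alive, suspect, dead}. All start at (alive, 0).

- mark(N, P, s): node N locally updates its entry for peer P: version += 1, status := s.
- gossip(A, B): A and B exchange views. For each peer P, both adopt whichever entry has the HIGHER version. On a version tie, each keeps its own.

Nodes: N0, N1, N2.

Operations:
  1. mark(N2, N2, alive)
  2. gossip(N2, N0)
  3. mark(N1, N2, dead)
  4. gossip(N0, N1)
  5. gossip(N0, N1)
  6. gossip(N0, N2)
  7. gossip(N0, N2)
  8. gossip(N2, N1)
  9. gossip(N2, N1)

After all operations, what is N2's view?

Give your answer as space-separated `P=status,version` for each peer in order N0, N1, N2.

Answer: N0=alive,0 N1=alive,0 N2=alive,1

Derivation:
Op 1: N2 marks N2=alive -> (alive,v1)
Op 2: gossip N2<->N0 -> N2.N0=(alive,v0) N2.N1=(alive,v0) N2.N2=(alive,v1) | N0.N0=(alive,v0) N0.N1=(alive,v0) N0.N2=(alive,v1)
Op 3: N1 marks N2=dead -> (dead,v1)
Op 4: gossip N0<->N1 -> N0.N0=(alive,v0) N0.N1=(alive,v0) N0.N2=(alive,v1) | N1.N0=(alive,v0) N1.N1=(alive,v0) N1.N2=(dead,v1)
Op 5: gossip N0<->N1 -> N0.N0=(alive,v0) N0.N1=(alive,v0) N0.N2=(alive,v1) | N1.N0=(alive,v0) N1.N1=(alive,v0) N1.N2=(dead,v1)
Op 6: gossip N0<->N2 -> N0.N0=(alive,v0) N0.N1=(alive,v0) N0.N2=(alive,v1) | N2.N0=(alive,v0) N2.N1=(alive,v0) N2.N2=(alive,v1)
Op 7: gossip N0<->N2 -> N0.N0=(alive,v0) N0.N1=(alive,v0) N0.N2=(alive,v1) | N2.N0=(alive,v0) N2.N1=(alive,v0) N2.N2=(alive,v1)
Op 8: gossip N2<->N1 -> N2.N0=(alive,v0) N2.N1=(alive,v0) N2.N2=(alive,v1) | N1.N0=(alive,v0) N1.N1=(alive,v0) N1.N2=(dead,v1)
Op 9: gossip N2<->N1 -> N2.N0=(alive,v0) N2.N1=(alive,v0) N2.N2=(alive,v1) | N1.N0=(alive,v0) N1.N1=(alive,v0) N1.N2=(dead,v1)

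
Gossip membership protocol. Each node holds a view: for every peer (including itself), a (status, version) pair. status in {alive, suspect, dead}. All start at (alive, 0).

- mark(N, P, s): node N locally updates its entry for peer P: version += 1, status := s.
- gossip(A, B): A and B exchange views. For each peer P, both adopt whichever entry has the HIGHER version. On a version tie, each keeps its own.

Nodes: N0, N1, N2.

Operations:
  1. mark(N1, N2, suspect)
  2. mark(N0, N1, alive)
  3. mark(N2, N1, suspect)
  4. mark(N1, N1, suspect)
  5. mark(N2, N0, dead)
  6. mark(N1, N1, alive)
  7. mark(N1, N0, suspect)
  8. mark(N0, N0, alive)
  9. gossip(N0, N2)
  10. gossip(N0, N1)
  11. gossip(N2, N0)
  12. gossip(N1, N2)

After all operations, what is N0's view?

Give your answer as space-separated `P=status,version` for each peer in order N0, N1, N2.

Answer: N0=alive,1 N1=alive,2 N2=suspect,1

Derivation:
Op 1: N1 marks N2=suspect -> (suspect,v1)
Op 2: N0 marks N1=alive -> (alive,v1)
Op 3: N2 marks N1=suspect -> (suspect,v1)
Op 4: N1 marks N1=suspect -> (suspect,v1)
Op 5: N2 marks N0=dead -> (dead,v1)
Op 6: N1 marks N1=alive -> (alive,v2)
Op 7: N1 marks N0=suspect -> (suspect,v1)
Op 8: N0 marks N0=alive -> (alive,v1)
Op 9: gossip N0<->N2 -> N0.N0=(alive,v1) N0.N1=(alive,v1) N0.N2=(alive,v0) | N2.N0=(dead,v1) N2.N1=(suspect,v1) N2.N2=(alive,v0)
Op 10: gossip N0<->N1 -> N0.N0=(alive,v1) N0.N1=(alive,v2) N0.N2=(suspect,v1) | N1.N0=(suspect,v1) N1.N1=(alive,v2) N1.N2=(suspect,v1)
Op 11: gossip N2<->N0 -> N2.N0=(dead,v1) N2.N1=(alive,v2) N2.N2=(suspect,v1) | N0.N0=(alive,v1) N0.N1=(alive,v2) N0.N2=(suspect,v1)
Op 12: gossip N1<->N2 -> N1.N0=(suspect,v1) N1.N1=(alive,v2) N1.N2=(suspect,v1) | N2.N0=(dead,v1) N2.N1=(alive,v2) N2.N2=(suspect,v1)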